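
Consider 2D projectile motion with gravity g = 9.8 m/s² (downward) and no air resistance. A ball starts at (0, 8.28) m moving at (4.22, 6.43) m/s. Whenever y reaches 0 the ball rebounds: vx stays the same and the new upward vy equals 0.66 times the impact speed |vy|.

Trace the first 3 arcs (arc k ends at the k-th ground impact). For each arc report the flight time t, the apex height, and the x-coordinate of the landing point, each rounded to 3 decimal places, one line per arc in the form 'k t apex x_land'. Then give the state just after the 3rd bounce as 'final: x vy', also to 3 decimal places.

Arc 1: start y=8.280, vy=6.430 → t=2.112, apex=10.389, x_land=8.914, impact vy=-14.270
  bounce: vy ← 0.66·14.270 = 9.418
Arc 2: start y=0.000, vy=9.418 → t=1.922, apex=4.526, x_land=17.025, impact vy=-9.418
  bounce: vy ← 0.66·9.418 = 6.216
Arc 3: start y=0.000, vy=6.216 → t=1.269, apex=1.971, x_land=22.378, impact vy=-6.216
  bounce: vy ← 0.66·6.216 = 4.103

1 2.112 10.389 8.914
2 1.922 4.526 17.025
3 1.269 1.971 22.378
final: 22.378 4.103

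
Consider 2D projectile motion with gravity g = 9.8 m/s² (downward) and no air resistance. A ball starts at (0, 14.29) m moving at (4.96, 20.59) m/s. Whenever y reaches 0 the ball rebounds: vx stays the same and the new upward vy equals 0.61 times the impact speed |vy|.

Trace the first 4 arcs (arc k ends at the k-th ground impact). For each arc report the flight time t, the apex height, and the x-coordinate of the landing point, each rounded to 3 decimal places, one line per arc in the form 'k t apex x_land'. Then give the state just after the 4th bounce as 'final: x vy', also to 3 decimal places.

1 4.809 35.920 23.850
2 3.303 13.366 40.234
3 2.015 4.973 50.228
4 1.229 1.851 56.324
final: 56.324 3.674

Arc 1: start y=14.290, vy=20.590 → t=4.809, apex=35.920, x_land=23.850, impact vy=-26.534
  bounce: vy ← 0.61·26.534 = 16.185
Arc 2: start y=0.000, vy=16.185 → t=3.303, apex=13.366, x_land=40.234, impact vy=-16.185
  bounce: vy ← 0.61·16.185 = 9.873
Arc 3: start y=0.000, vy=9.873 → t=2.015, apex=4.973, x_land=50.228, impact vy=-9.873
  bounce: vy ← 0.61·9.873 = 6.023
Arc 4: start y=0.000, vy=6.023 → t=1.229, apex=1.851, x_land=56.324, impact vy=-6.023
  bounce: vy ← 0.61·6.023 = 3.674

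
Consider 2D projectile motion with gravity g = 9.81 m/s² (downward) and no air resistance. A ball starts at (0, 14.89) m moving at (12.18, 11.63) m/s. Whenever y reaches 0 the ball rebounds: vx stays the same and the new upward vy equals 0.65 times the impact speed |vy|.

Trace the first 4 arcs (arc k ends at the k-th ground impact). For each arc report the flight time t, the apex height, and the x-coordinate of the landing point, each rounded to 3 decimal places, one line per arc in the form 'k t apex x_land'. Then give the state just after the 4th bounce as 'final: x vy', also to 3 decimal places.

Arc 1: start y=14.890, vy=11.630 → t=3.293, apex=21.784, x_land=40.108, impact vy=-20.674
  bounce: vy ← 0.65·20.674 = 13.438
Arc 2: start y=0.000, vy=13.438 → t=2.740, apex=9.204, x_land=73.476, impact vy=-13.438
  bounce: vy ← 0.65·13.438 = 8.735
Arc 3: start y=0.000, vy=8.735 → t=1.781, apex=3.889, x_land=95.166, impact vy=-8.735
  bounce: vy ← 0.65·8.735 = 5.677
Arc 4: start y=0.000, vy=5.677 → t=1.157, apex=1.643, x_land=109.264, impact vy=-5.677
  bounce: vy ← 0.65·5.677 = 3.690

1 3.293 21.784 40.108
2 2.740 9.204 73.476
3 1.781 3.889 95.166
4 1.157 1.643 109.264
final: 109.264 3.690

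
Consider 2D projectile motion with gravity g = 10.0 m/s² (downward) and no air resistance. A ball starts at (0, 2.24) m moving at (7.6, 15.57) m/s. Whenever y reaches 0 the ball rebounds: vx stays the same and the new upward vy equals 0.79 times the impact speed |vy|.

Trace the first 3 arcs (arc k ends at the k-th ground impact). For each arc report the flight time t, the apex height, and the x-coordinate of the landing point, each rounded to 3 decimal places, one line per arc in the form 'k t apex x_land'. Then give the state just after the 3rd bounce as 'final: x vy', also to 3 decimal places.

1 3.252 14.361 24.713
2 2.678 8.963 45.064
3 2.115 5.594 61.141
final: 61.141 8.356

Arc 1: start y=2.240, vy=15.570 → t=3.252, apex=14.361, x_land=24.713, impact vy=-16.948
  bounce: vy ← 0.79·16.948 = 13.389
Arc 2: start y=0.000, vy=13.389 → t=2.678, apex=8.963, x_land=45.064, impact vy=-13.389
  bounce: vy ← 0.79·13.389 = 10.577
Arc 3: start y=0.000, vy=10.577 → t=2.115, apex=5.594, x_land=61.141, impact vy=-10.577
  bounce: vy ← 0.79·10.577 = 8.356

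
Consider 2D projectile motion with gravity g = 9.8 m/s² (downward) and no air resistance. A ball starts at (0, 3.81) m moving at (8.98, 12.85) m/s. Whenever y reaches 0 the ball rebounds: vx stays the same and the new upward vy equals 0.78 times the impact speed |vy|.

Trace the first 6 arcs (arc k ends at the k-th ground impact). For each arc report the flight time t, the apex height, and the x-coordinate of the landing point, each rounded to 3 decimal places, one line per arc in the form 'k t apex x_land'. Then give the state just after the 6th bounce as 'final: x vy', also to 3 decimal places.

1 2.891 12.235 25.965
2 2.465 7.444 48.100
3 1.923 4.529 65.366
4 1.500 2.755 78.834
5 1.170 1.676 89.339
6 0.912 1.020 97.532
final: 97.532 3.487

Arc 1: start y=3.810, vy=12.850 → t=2.891, apex=12.235, x_land=25.965, impact vy=-15.485
  bounce: vy ← 0.78·15.485 = 12.079
Arc 2: start y=0.000, vy=12.079 → t=2.465, apex=7.444, x_land=48.100, impact vy=-12.079
  bounce: vy ← 0.78·12.079 = 9.421
Arc 3: start y=0.000, vy=9.421 → t=1.923, apex=4.529, x_land=65.366, impact vy=-9.421
  bounce: vy ← 0.78·9.421 = 7.349
Arc 4: start y=0.000, vy=7.349 → t=1.500, apex=2.755, x_land=78.834, impact vy=-7.349
  bounce: vy ← 0.78·7.349 = 5.732
Arc 5: start y=0.000, vy=5.732 → t=1.170, apex=1.676, x_land=89.339, impact vy=-5.732
  bounce: vy ← 0.78·5.732 = 4.471
Arc 6: start y=0.000, vy=4.471 → t=0.912, apex=1.020, x_land=97.532, impact vy=-4.471
  bounce: vy ← 0.78·4.471 = 3.487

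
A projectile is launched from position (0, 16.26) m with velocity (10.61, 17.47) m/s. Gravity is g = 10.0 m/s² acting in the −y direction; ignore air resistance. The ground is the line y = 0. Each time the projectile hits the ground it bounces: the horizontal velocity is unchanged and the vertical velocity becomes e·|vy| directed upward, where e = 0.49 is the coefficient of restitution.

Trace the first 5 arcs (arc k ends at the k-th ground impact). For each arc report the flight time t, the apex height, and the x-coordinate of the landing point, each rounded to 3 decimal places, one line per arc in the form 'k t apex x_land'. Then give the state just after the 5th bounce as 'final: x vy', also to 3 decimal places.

Arc 1: start y=16.260, vy=17.470 → t=4.258, apex=31.520, x_land=45.175, impact vy=-25.108
  bounce: vy ← 0.49·25.108 = 12.303
Arc 2: start y=0.000, vy=12.303 → t=2.461, apex=7.568, x_land=71.282, impact vy=-12.303
  bounce: vy ← 0.49·12.303 = 6.028
Arc 3: start y=0.000, vy=6.028 → t=1.206, apex=1.817, x_land=84.074, impact vy=-6.028
  bounce: vy ← 0.49·6.028 = 2.954
Arc 4: start y=0.000, vy=2.954 → t=0.591, apex=0.436, x_land=90.342, impact vy=-2.954
  bounce: vy ← 0.49·2.954 = 1.447
Arc 5: start y=0.000, vy=1.447 → t=0.289, apex=0.105, x_land=93.413, impact vy=-1.447
  bounce: vy ← 0.49·1.447 = 0.709

1 4.258 31.520 45.175
2 2.461 7.568 71.282
3 1.206 1.817 84.074
4 0.591 0.436 90.342
5 0.289 0.105 93.413
final: 93.413 0.709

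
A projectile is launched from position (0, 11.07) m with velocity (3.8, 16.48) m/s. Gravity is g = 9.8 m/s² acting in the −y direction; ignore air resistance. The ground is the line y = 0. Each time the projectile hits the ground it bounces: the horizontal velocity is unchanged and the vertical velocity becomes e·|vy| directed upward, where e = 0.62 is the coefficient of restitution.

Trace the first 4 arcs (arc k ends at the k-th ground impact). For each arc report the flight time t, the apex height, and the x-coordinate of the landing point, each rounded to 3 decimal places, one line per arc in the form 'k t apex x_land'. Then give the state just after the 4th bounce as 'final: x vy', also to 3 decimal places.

Arc 1: start y=11.070, vy=16.480 → t=3.937, apex=24.927, x_land=14.961, impact vy=-22.103
  bounce: vy ← 0.62·22.103 = 13.704
Arc 2: start y=0.000, vy=13.704 → t=2.797, apex=9.582, x_land=25.589, impact vy=-13.704
  bounce: vy ← 0.62·13.704 = 8.497
Arc 3: start y=0.000, vy=8.497 → t=1.734, apex=3.683, x_land=32.178, impact vy=-8.497
  bounce: vy ← 0.62·8.497 = 5.268
Arc 4: start y=0.000, vy=5.268 → t=1.075, apex=1.416, x_land=36.263, impact vy=-5.268
  bounce: vy ← 0.62·5.268 = 3.266

1 3.937 24.927 14.961
2 2.797 9.582 25.589
3 1.734 3.683 32.178
4 1.075 1.416 36.263
final: 36.263 3.266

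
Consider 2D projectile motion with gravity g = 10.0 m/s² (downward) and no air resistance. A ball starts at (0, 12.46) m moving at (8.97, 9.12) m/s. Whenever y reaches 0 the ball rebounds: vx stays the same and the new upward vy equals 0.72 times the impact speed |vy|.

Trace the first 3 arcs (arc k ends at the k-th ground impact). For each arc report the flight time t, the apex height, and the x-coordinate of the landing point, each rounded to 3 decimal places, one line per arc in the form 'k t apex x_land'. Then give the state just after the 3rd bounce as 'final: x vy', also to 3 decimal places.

Arc 1: start y=12.460, vy=9.120 → t=2.735, apex=16.619, x_land=24.534, impact vy=-18.231
  bounce: vy ← 0.72·18.231 = 13.126
Arc 2: start y=0.000, vy=13.126 → t=2.625, apex=8.615, x_land=48.083, impact vy=-13.126
  bounce: vy ← 0.72·13.126 = 9.451
Arc 3: start y=0.000, vy=9.451 → t=1.890, apex=4.466, x_land=65.038, impact vy=-9.451
  bounce: vy ← 0.72·9.451 = 6.805

1 2.735 16.619 24.534
2 2.625 8.615 48.083
3 1.890 4.466 65.038
final: 65.038 6.805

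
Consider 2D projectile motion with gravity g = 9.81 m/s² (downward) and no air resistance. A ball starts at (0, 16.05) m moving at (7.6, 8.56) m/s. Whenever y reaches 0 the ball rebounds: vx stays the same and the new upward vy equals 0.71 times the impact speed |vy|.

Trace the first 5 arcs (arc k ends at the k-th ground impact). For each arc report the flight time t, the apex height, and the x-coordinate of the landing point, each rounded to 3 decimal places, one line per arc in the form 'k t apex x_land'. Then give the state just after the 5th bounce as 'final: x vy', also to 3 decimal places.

1 2.881 19.785 21.895
2 2.852 9.973 43.570
3 2.025 5.028 58.958
4 1.438 2.534 69.884
5 1.021 1.278 77.642
final: 77.642 3.555

Arc 1: start y=16.050, vy=8.560 → t=2.881, apex=19.785, x_land=21.895, impact vy=-19.702
  bounce: vy ← 0.71·19.702 = 13.989
Arc 2: start y=0.000, vy=13.989 → t=2.852, apex=9.973, x_land=43.570, impact vy=-13.989
  bounce: vy ← 0.71·13.989 = 9.932
Arc 3: start y=0.000, vy=9.932 → t=2.025, apex=5.028, x_land=58.958, impact vy=-9.932
  bounce: vy ← 0.71·9.932 = 7.052
Arc 4: start y=0.000, vy=7.052 → t=1.438, apex=2.534, x_land=69.884, impact vy=-7.052
  bounce: vy ← 0.71·7.052 = 5.007
Arc 5: start y=0.000, vy=5.007 → t=1.021, apex=1.278, x_land=77.642, impact vy=-5.007
  bounce: vy ← 0.71·5.007 = 3.555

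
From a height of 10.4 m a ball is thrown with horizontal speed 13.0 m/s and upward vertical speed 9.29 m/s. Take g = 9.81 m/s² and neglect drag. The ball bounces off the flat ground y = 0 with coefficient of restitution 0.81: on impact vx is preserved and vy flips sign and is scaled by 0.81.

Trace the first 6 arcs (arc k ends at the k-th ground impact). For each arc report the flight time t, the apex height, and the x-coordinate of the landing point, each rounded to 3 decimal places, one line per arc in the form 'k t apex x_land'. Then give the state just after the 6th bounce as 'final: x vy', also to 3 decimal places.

1 2.684 14.799 34.892
2 2.814 9.709 71.472
3 2.279 6.370 101.103
4 1.846 4.180 125.103
5 1.495 2.742 144.544
6 1.211 1.799 160.290
final: 160.290 4.813

Arc 1: start y=10.400, vy=9.290 → t=2.684, apex=14.799, x_land=34.892, impact vy=-17.040
  bounce: vy ← 0.81·17.040 = 13.802
Arc 2: start y=0.000, vy=13.802 → t=2.814, apex=9.709, x_land=71.472, impact vy=-13.802
  bounce: vy ← 0.81·13.802 = 11.180
Arc 3: start y=0.000, vy=11.180 → t=2.279, apex=6.370, x_land=101.103, impact vy=-11.180
  bounce: vy ← 0.81·11.180 = 9.056
Arc 4: start y=0.000, vy=9.056 → t=1.846, apex=4.180, x_land=125.103, impact vy=-9.056
  bounce: vy ← 0.81·9.056 = 7.335
Arc 5: start y=0.000, vy=7.335 → t=1.495, apex=2.742, x_land=144.544, impact vy=-7.335
  bounce: vy ← 0.81·7.335 = 5.941
Arc 6: start y=0.000, vy=5.941 → t=1.211, apex=1.799, x_land=160.290, impact vy=-5.941
  bounce: vy ← 0.81·5.941 = 4.813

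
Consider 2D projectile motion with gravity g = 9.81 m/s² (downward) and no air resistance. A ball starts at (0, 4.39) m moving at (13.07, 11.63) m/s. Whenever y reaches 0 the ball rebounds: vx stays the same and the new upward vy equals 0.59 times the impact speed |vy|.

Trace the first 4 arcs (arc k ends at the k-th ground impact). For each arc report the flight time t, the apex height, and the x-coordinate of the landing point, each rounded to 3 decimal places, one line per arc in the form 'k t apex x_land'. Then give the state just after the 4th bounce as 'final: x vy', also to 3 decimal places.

1 2.702 11.284 35.318
2 1.790 3.928 58.710
3 1.056 1.367 72.512
4 0.623 0.476 80.654
final: 80.654 1.803

Arc 1: start y=4.390, vy=11.630 → t=2.702, apex=11.284, x_land=35.318, impact vy=-14.879
  bounce: vy ← 0.59·14.879 = 8.779
Arc 2: start y=0.000, vy=8.779 → t=1.790, apex=3.928, x_land=58.710, impact vy=-8.779
  bounce: vy ← 0.59·8.779 = 5.179
Arc 3: start y=0.000, vy=5.179 → t=1.056, apex=1.367, x_land=72.512, impact vy=-5.179
  bounce: vy ← 0.59·5.179 = 3.056
Arc 4: start y=0.000, vy=3.056 → t=0.623, apex=0.476, x_land=80.654, impact vy=-3.056
  bounce: vy ← 0.59·3.056 = 1.803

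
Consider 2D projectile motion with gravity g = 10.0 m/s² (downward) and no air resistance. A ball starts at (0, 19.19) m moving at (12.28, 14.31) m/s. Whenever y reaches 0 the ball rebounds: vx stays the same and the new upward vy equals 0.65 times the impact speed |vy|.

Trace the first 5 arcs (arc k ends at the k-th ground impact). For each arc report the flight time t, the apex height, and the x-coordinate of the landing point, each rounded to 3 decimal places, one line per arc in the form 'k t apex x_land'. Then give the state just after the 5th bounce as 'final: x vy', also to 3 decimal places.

Arc 1: start y=19.190, vy=14.310 → t=3.857, apex=29.429, x_land=47.365, impact vy=-24.261
  bounce: vy ← 0.65·24.261 = 15.769
Arc 2: start y=0.000, vy=15.769 → t=3.154, apex=12.434, x_land=86.094, impact vy=-15.769
  bounce: vy ← 0.65·15.769 = 10.250
Arc 3: start y=0.000, vy=10.250 → t=2.050, apex=5.253, x_land=111.269, impact vy=-10.250
  bounce: vy ← 0.65·10.250 = 6.663
Arc 4: start y=0.000, vy=6.663 → t=1.333, apex=2.219, x_land=127.632, impact vy=-6.663
  bounce: vy ← 0.65·6.663 = 4.331
Arc 5: start y=0.000, vy=4.331 → t=0.866, apex=0.938, x_land=138.268, impact vy=-4.331
  bounce: vy ← 0.65·4.331 = 2.815

1 3.857 29.429 47.365
2 3.154 12.434 86.094
3 2.050 5.253 111.269
4 1.333 2.219 127.632
5 0.866 0.938 138.268
final: 138.268 2.815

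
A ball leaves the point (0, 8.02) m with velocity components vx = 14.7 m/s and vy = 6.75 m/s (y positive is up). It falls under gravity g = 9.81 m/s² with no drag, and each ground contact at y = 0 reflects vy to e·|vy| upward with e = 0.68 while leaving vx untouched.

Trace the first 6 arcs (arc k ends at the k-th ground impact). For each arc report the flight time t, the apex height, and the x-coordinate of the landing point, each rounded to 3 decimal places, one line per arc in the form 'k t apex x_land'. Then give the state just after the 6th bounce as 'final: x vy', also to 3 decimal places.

Arc 1: start y=8.020, vy=6.750 → t=2.140, apex=10.342, x_land=31.460, impact vy=-14.245
  bounce: vy ← 0.68·14.245 = 9.686
Arc 2: start y=0.000, vy=9.686 → t=1.975, apex=4.782, x_land=60.490, impact vy=-9.686
  bounce: vy ← 0.68·9.686 = 6.587
Arc 3: start y=0.000, vy=6.587 → t=1.343, apex=2.211, x_land=80.230, impact vy=-6.587
  bounce: vy ← 0.68·6.587 = 4.479
Arc 4: start y=0.000, vy=4.479 → t=0.913, apex=1.023, x_land=93.654, impact vy=-4.479
  bounce: vy ← 0.68·4.479 = 3.046
Arc 5: start y=0.000, vy=3.046 → t=0.621, apex=0.473, x_land=102.781, impact vy=-3.046
  bounce: vy ← 0.68·3.046 = 2.071
Arc 6: start y=0.000, vy=2.071 → t=0.422, apex=0.219, x_land=108.988, impact vy=-2.071
  bounce: vy ← 0.68·2.071 = 1.408

1 2.140 10.342 31.460
2 1.975 4.782 60.490
3 1.343 2.211 80.230
4 0.913 1.023 93.654
5 0.621 0.473 102.781
6 0.422 0.219 108.988
final: 108.988 1.408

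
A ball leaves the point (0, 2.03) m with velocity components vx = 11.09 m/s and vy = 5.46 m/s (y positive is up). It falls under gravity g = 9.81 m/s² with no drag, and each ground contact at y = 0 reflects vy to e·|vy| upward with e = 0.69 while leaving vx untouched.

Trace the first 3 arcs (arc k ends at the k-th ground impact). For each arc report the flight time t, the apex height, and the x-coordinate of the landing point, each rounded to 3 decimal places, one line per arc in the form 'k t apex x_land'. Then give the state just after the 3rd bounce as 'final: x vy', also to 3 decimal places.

Arc 1: start y=2.030, vy=5.460 → t=1.407, apex=3.549, x_land=15.606, impact vy=-8.345
  bounce: vy ← 0.69·8.345 = 5.758
Arc 2: start y=0.000, vy=5.758 → t=1.174, apex=1.690, x_land=28.625, impact vy=-5.758
  bounce: vy ← 0.69·5.758 = 3.973
Arc 3: start y=0.000, vy=3.973 → t=0.810, apex=0.805, x_land=37.608, impact vy=-3.973
  bounce: vy ← 0.69·3.973 = 2.741

1 1.407 3.549 15.606
2 1.174 1.690 28.625
3 0.810 0.805 37.608
final: 37.608 2.741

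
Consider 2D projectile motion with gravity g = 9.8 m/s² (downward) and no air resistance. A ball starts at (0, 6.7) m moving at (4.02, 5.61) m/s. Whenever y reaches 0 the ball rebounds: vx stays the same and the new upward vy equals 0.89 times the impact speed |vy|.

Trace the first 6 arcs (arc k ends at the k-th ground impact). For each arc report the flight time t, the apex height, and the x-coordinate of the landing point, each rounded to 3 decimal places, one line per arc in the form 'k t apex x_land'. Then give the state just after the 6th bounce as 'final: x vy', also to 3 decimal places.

Arc 1: start y=6.700, vy=5.610 → t=1.874, apex=8.306, x_land=7.535, impact vy=-12.759
  bounce: vy ← 0.89·12.759 = 11.356
Arc 2: start y=0.000, vy=11.356 → t=2.317, apex=6.579, x_land=16.851, impact vy=-11.356
  bounce: vy ← 0.89·11.356 = 10.106
Arc 3: start y=0.000, vy=10.106 → t=2.063, apex=5.211, x_land=25.143, impact vy=-10.106
  bounce: vy ← 0.89·10.106 = 8.995
Arc 4: start y=0.000, vy=8.995 → t=1.836, apex=4.128, x_land=32.522, impact vy=-8.995
  bounce: vy ← 0.89·8.995 = 8.005
Arc 5: start y=0.000, vy=8.005 → t=1.634, apex=3.270, x_land=39.089, impact vy=-8.005
  bounce: vy ← 0.89·8.005 = 7.125
Arc 6: start y=0.000, vy=7.125 → t=1.454, apex=2.590, x_land=44.935, impact vy=-7.125
  bounce: vy ← 0.89·7.125 = 6.341

1 1.874 8.306 7.535
2 2.317 6.579 16.851
3 2.063 5.211 25.143
4 1.836 4.128 32.522
5 1.634 3.270 39.089
6 1.454 2.590 44.935
final: 44.935 6.341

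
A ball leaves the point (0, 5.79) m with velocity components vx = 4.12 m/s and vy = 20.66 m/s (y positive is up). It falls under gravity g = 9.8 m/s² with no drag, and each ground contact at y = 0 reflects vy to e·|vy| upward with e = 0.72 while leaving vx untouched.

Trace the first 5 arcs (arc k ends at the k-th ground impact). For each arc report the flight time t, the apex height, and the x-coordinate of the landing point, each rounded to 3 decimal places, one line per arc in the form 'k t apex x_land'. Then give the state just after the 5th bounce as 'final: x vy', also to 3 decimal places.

Arc 1: start y=5.790, vy=20.660 → t=4.480, apex=27.567, x_land=18.458, impact vy=-23.245
  bounce: vy ← 0.72·23.245 = 16.736
Arc 2: start y=0.000, vy=16.736 → t=3.416, apex=14.291, x_land=32.530, impact vy=-16.736
  bounce: vy ← 0.72·16.736 = 12.050
Arc 3: start y=0.000, vy=12.050 → t=2.459, apex=7.408, x_land=42.662, impact vy=-12.050
  bounce: vy ← 0.72·12.050 = 8.676
Arc 4: start y=0.000, vy=8.676 → t=1.771, apex=3.841, x_land=49.957, impact vy=-8.676
  bounce: vy ← 0.72·8.676 = 6.247
Arc 5: start y=0.000, vy=6.247 → t=1.275, apex=1.991, x_land=55.209, impact vy=-6.247
  bounce: vy ← 0.72·6.247 = 4.498

1 4.480 27.567 18.458
2 3.416 14.291 32.530
3 2.459 7.408 42.662
4 1.771 3.841 49.957
5 1.275 1.991 55.209
final: 55.209 4.498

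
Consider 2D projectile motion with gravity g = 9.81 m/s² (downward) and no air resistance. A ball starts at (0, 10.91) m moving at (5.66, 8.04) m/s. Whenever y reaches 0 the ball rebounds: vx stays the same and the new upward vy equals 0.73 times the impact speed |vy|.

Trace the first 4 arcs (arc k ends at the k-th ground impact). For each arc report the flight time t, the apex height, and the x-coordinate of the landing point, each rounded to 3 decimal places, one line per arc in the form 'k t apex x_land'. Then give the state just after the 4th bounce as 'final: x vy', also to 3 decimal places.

1 2.521 14.205 14.271
2 2.485 7.570 28.333
3 1.814 4.034 38.599
4 1.324 2.150 46.093
final: 46.093 4.741

Arc 1: start y=10.910, vy=8.040 → t=2.521, apex=14.205, x_land=14.271, impact vy=-16.694
  bounce: vy ← 0.73·16.694 = 12.187
Arc 2: start y=0.000, vy=12.187 → t=2.485, apex=7.570, x_land=28.333, impact vy=-12.187
  bounce: vy ← 0.73·12.187 = 8.896
Arc 3: start y=0.000, vy=8.896 → t=1.814, apex=4.034, x_land=38.599, impact vy=-8.896
  bounce: vy ← 0.73·8.896 = 6.494
Arc 4: start y=0.000, vy=6.494 → t=1.324, apex=2.150, x_land=46.093, impact vy=-6.494
  bounce: vy ← 0.73·6.494 = 4.741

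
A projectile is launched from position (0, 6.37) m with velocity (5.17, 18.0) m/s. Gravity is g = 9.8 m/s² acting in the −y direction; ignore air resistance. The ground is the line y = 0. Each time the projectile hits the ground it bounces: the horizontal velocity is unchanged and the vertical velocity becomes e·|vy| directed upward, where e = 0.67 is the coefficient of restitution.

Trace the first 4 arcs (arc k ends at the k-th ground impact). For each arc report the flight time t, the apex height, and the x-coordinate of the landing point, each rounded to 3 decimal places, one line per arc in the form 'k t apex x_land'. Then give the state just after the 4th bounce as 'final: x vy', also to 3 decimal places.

1 3.999 22.901 20.673
2 2.897 10.280 35.650
3 1.941 4.615 45.684
4 1.300 2.072 52.407
final: 52.407 4.269

Arc 1: start y=6.370, vy=18.000 → t=3.999, apex=22.901, x_land=20.673, impact vy=-21.186
  bounce: vy ← 0.67·21.186 = 14.195
Arc 2: start y=0.000, vy=14.195 → t=2.897, apex=10.280, x_land=35.650, impact vy=-14.195
  bounce: vy ← 0.67·14.195 = 9.510
Arc 3: start y=0.000, vy=9.510 → t=1.941, apex=4.615, x_land=45.684, impact vy=-9.510
  bounce: vy ← 0.67·9.510 = 6.372
Arc 4: start y=0.000, vy=6.372 → t=1.300, apex=2.072, x_land=52.407, impact vy=-6.372
  bounce: vy ← 0.67·6.372 = 4.269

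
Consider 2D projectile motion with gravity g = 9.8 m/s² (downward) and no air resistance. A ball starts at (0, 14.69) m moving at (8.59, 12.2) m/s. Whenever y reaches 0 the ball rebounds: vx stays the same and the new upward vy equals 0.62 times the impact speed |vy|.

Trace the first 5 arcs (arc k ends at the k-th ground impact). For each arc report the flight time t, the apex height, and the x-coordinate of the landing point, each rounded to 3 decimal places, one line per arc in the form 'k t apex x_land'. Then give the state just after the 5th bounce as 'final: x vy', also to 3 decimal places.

1 3.377 22.284 29.012
2 2.644 8.566 51.727
3 1.639 3.293 65.810
4 1.016 1.266 74.542
5 0.630 0.487 79.956
final: 79.956 1.915

Arc 1: start y=14.690, vy=12.200 → t=3.377, apex=22.284, x_land=29.012, impact vy=-20.899
  bounce: vy ← 0.62·20.899 = 12.957
Arc 2: start y=0.000, vy=12.957 → t=2.644, apex=8.566, x_land=51.727, impact vy=-12.957
  bounce: vy ← 0.62·12.957 = 8.034
Arc 3: start y=0.000, vy=8.034 → t=1.639, apex=3.293, x_land=65.810, impact vy=-8.034
  bounce: vy ← 0.62·8.034 = 4.981
Arc 4: start y=0.000, vy=4.981 → t=1.016, apex=1.266, x_land=74.542, impact vy=-4.981
  bounce: vy ← 0.62·4.981 = 3.088
Arc 5: start y=0.000, vy=3.088 → t=0.630, apex=0.487, x_land=79.956, impact vy=-3.088
  bounce: vy ← 0.62·3.088 = 1.915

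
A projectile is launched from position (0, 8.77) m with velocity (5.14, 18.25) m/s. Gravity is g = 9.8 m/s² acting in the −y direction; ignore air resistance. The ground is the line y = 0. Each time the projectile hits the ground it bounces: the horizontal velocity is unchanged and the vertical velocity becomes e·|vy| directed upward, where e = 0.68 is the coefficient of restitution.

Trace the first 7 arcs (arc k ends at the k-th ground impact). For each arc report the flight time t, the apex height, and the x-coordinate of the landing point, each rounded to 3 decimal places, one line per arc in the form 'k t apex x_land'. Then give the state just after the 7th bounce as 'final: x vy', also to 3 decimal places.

1 4.155 25.763 21.358
2 3.118 11.913 37.387
3 2.121 5.508 48.286
4 1.442 2.547 55.698
5 0.981 1.178 60.738
6 0.667 0.545 64.165
7 0.453 0.252 66.496
final: 66.496 1.511

Arc 1: start y=8.770, vy=18.250 → t=4.155, apex=25.763, x_land=21.358, impact vy=-22.471
  bounce: vy ← 0.68·22.471 = 15.280
Arc 2: start y=0.000, vy=15.280 → t=3.118, apex=11.913, x_land=37.387, impact vy=-15.280
  bounce: vy ← 0.68·15.280 = 10.391
Arc 3: start y=0.000, vy=10.391 → t=2.121, apex=5.508, x_land=48.286, impact vy=-10.391
  bounce: vy ← 0.68·10.391 = 7.066
Arc 4: start y=0.000, vy=7.066 → t=1.442, apex=2.547, x_land=55.698, impact vy=-7.066
  bounce: vy ← 0.68·7.066 = 4.805
Arc 5: start y=0.000, vy=4.805 → t=0.981, apex=1.178, x_land=60.738, impact vy=-4.805
  bounce: vy ← 0.68·4.805 = 3.267
Arc 6: start y=0.000, vy=3.267 → t=0.667, apex=0.545, x_land=64.165, impact vy=-3.267
  bounce: vy ← 0.68·3.267 = 2.222
Arc 7: start y=0.000, vy=2.222 → t=0.453, apex=0.252, x_land=66.496, impact vy=-2.222
  bounce: vy ← 0.68·2.222 = 1.511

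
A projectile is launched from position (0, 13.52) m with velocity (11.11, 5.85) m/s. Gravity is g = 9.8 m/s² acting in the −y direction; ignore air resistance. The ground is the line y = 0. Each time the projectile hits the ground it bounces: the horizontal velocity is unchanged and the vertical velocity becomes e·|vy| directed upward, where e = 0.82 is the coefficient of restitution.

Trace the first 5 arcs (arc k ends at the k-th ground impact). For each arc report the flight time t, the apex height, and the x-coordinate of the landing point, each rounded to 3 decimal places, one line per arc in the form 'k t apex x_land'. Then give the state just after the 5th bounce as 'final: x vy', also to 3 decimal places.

1 2.362 15.266 26.242
2 2.895 10.265 58.403
3 2.374 6.902 84.774
4 1.946 4.641 106.399
5 1.596 3.121 124.131
final: 124.131 6.413

Arc 1: start y=13.520, vy=5.850 → t=2.362, apex=15.266, x_land=26.242, impact vy=-17.298
  bounce: vy ← 0.82·17.298 = 14.184
Arc 2: start y=0.000, vy=14.184 → t=2.895, apex=10.265, x_land=58.403, impact vy=-14.184
  bounce: vy ← 0.82·14.184 = 11.631
Arc 3: start y=0.000, vy=11.631 → t=2.374, apex=6.902, x_land=84.774, impact vy=-11.631
  bounce: vy ← 0.82·11.631 = 9.537
Arc 4: start y=0.000, vy=9.537 → t=1.946, apex=4.641, x_land=106.399, impact vy=-9.537
  bounce: vy ← 0.82·9.537 = 7.821
Arc 5: start y=0.000, vy=7.821 → t=1.596, apex=3.121, x_land=124.131, impact vy=-7.821
  bounce: vy ← 0.82·7.821 = 6.413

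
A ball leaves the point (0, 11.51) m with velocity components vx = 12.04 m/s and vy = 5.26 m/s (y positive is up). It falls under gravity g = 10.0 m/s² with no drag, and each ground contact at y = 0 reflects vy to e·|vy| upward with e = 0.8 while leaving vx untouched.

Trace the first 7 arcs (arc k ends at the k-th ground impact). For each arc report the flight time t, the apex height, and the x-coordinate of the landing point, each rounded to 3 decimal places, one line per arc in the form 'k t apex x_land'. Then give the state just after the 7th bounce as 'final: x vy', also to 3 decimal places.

Arc 1: start y=11.510, vy=5.260 → t=2.132, apex=12.893, x_land=25.667, impact vy=-16.058
  bounce: vy ← 0.8·16.058 = 12.847
Arc 2: start y=0.000, vy=12.847 → t=2.569, apex=8.252, x_land=56.602, impact vy=-12.847
  bounce: vy ← 0.8·12.847 = 10.277
Arc 3: start y=0.000, vy=10.277 → t=2.055, apex=5.281, x_land=81.350, impact vy=-10.277
  bounce: vy ← 0.8·10.277 = 8.222
Arc 4: start y=0.000, vy=8.222 → t=1.644, apex=3.380, x_land=101.148, impact vy=-8.222
  bounce: vy ← 0.8·8.222 = 6.577
Arc 5: start y=0.000, vy=6.577 → t=1.315, apex=2.163, x_land=116.986, impact vy=-6.577
  bounce: vy ← 0.8·6.577 = 5.262
Arc 6: start y=0.000, vy=5.262 → t=1.052, apex=1.384, x_land=129.657, impact vy=-5.262
  bounce: vy ← 0.8·5.262 = 4.210
Arc 7: start y=0.000, vy=4.210 → t=0.842, apex=0.886, x_land=139.794, impact vy=-4.210
  bounce: vy ← 0.8·4.210 = 3.368

1 2.132 12.893 25.667
2 2.569 8.252 56.602
3 2.055 5.281 81.350
4 1.644 3.380 101.148
5 1.315 2.163 116.986
6 1.052 1.384 129.657
7 0.842 0.886 139.794
final: 139.794 3.368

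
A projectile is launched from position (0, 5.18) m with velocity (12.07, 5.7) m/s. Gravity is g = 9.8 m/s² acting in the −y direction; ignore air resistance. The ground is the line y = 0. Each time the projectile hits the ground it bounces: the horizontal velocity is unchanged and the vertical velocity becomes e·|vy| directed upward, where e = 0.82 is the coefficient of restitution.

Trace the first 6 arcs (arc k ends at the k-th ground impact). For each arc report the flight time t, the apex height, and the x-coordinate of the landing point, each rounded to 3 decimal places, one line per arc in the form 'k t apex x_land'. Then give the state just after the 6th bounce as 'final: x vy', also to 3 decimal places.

Arc 1: start y=5.180, vy=5.700 → t=1.763, apex=6.838, x_land=21.278, impact vy=-11.577
  bounce: vy ← 0.82·11.577 = 9.493
Arc 2: start y=0.000, vy=9.493 → t=1.937, apex=4.598, x_land=44.662, impact vy=-9.493
  bounce: vy ← 0.82·9.493 = 7.784
Arc 3: start y=0.000, vy=7.784 → t=1.589, apex=3.091, x_land=63.836, impact vy=-7.784
  bounce: vy ← 0.82·7.784 = 6.383
Arc 4: start y=0.000, vy=6.383 → t=1.303, apex=2.079, x_land=79.559, impact vy=-6.383
  bounce: vy ← 0.82·6.383 = 5.234
Arc 5: start y=0.000, vy=5.234 → t=1.068, apex=1.398, x_land=92.452, impact vy=-5.234
  bounce: vy ← 0.82·5.234 = 4.292
Arc 6: start y=0.000, vy=4.292 → t=0.876, apex=0.940, x_land=103.024, impact vy=-4.292
  bounce: vy ← 0.82·4.292 = 3.519

1 1.763 6.838 21.278
2 1.937 4.598 44.662
3 1.589 3.091 63.836
4 1.303 2.079 79.559
5 1.068 1.398 92.452
6 0.876 0.940 103.024
final: 103.024 3.519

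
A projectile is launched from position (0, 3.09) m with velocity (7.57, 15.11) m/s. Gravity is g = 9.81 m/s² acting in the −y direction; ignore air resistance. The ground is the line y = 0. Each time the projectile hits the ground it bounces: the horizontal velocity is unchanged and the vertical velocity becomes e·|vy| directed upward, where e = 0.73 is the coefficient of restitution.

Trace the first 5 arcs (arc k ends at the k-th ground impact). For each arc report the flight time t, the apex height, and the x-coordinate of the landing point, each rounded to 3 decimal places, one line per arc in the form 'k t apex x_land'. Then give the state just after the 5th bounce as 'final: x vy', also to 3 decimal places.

Arc 1: start y=3.090, vy=15.110 → t=3.273, apex=14.727, x_land=24.777, impact vy=-16.998
  bounce: vy ← 0.73·16.998 = 12.409
Arc 2: start y=0.000, vy=12.409 → t=2.530, apex=7.848, x_land=43.927, impact vy=-12.409
  bounce: vy ← 0.73·12.409 = 9.058
Arc 3: start y=0.000, vy=9.058 → t=1.847, apex=4.182, x_land=57.907, impact vy=-9.058
  bounce: vy ← 0.73·9.058 = 6.613
Arc 4: start y=0.000, vy=6.613 → t=1.348, apex=2.229, x_land=68.112, impact vy=-6.613
  bounce: vy ← 0.73·6.613 = 4.827
Arc 5: start y=0.000, vy=4.827 → t=0.984, apex=1.188, x_land=75.562, impact vy=-4.827
  bounce: vy ← 0.73·4.827 = 3.524

1 3.273 14.727 24.777
2 2.530 7.848 43.927
3 1.847 4.182 57.907
4 1.348 2.229 68.112
5 0.984 1.188 75.562
final: 75.562 3.524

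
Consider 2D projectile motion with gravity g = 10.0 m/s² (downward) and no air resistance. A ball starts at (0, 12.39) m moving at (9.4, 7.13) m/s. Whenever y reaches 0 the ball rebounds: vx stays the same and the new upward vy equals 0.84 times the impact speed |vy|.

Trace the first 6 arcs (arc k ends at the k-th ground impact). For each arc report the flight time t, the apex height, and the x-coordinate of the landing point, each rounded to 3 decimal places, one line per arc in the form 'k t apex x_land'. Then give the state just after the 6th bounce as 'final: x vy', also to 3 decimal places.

1 2.441 14.932 22.946
2 2.903 10.536 50.237
3 2.439 7.434 73.161
4 2.049 5.246 92.417
5 1.721 3.701 108.592
6 1.445 2.612 122.179
final: 122.179 6.071

Arc 1: start y=12.390, vy=7.130 → t=2.441, apex=14.932, x_land=22.946, impact vy=-17.281
  bounce: vy ← 0.84·17.281 = 14.516
Arc 2: start y=0.000, vy=14.516 → t=2.903, apex=10.536, x_land=50.237, impact vy=-14.516
  bounce: vy ← 0.84·14.516 = 12.194
Arc 3: start y=0.000, vy=12.194 → t=2.439, apex=7.434, x_land=73.161, impact vy=-12.194
  bounce: vy ← 0.84·12.194 = 10.243
Arc 4: start y=0.000, vy=10.243 → t=2.049, apex=5.246, x_land=92.417, impact vy=-10.243
  bounce: vy ← 0.84·10.243 = 8.604
Arc 5: start y=0.000, vy=8.604 → t=1.721, apex=3.701, x_land=108.592, impact vy=-8.604
  bounce: vy ← 0.84·8.604 = 7.227
Arc 6: start y=0.000, vy=7.227 → t=1.445, apex=2.612, x_land=122.179, impact vy=-7.227
  bounce: vy ← 0.84·7.227 = 6.071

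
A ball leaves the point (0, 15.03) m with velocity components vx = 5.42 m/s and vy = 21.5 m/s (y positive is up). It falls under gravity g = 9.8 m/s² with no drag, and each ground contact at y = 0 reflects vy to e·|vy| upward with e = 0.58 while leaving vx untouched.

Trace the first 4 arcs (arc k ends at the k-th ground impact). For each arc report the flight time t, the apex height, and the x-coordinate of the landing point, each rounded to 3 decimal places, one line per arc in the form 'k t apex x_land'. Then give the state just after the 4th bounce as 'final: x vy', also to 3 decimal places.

1 5.001 38.614 27.106
2 3.256 12.990 44.755
3 1.889 4.370 54.992
4 1.095 1.470 60.929
final: 60.929 3.113

Arc 1: start y=15.030, vy=21.500 → t=5.001, apex=38.614, x_land=27.106, impact vy=-27.511
  bounce: vy ← 0.58·27.511 = 15.956
Arc 2: start y=0.000, vy=15.956 → t=3.256, apex=12.990, x_land=44.755, impact vy=-15.956
  bounce: vy ← 0.58·15.956 = 9.255
Arc 3: start y=0.000, vy=9.255 → t=1.889, apex=4.370, x_land=54.992, impact vy=-9.255
  bounce: vy ← 0.58·9.255 = 5.368
Arc 4: start y=0.000, vy=5.368 → t=1.095, apex=1.470, x_land=60.929, impact vy=-5.368
  bounce: vy ← 0.58·5.368 = 3.113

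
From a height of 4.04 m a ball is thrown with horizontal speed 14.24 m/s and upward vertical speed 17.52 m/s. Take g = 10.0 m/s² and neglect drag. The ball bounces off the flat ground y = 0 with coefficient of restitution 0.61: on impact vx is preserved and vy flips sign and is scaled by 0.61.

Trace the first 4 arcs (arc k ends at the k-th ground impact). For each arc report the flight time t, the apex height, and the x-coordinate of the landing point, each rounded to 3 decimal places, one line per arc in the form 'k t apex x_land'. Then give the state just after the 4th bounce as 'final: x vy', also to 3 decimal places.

Arc 1: start y=4.040, vy=17.520 → t=3.721, apex=19.388, x_land=52.989, impact vy=-19.691
  bounce: vy ← 0.61·19.691 = 12.012
Arc 2: start y=0.000, vy=12.012 → t=2.402, apex=7.214, x_land=87.198, impact vy=-12.012
  bounce: vy ← 0.61·12.012 = 7.327
Arc 3: start y=0.000, vy=7.327 → t=1.465, apex=2.684, x_land=108.066, impact vy=-7.327
  bounce: vy ← 0.61·7.327 = 4.470
Arc 4: start y=0.000, vy=4.470 → t=0.894, apex=0.999, x_land=120.796, impact vy=-4.470
  bounce: vy ← 0.61·4.470 = 2.726

1 3.721 19.388 52.989
2 2.402 7.214 87.198
3 1.465 2.684 108.066
4 0.894 0.999 120.796
final: 120.796 2.726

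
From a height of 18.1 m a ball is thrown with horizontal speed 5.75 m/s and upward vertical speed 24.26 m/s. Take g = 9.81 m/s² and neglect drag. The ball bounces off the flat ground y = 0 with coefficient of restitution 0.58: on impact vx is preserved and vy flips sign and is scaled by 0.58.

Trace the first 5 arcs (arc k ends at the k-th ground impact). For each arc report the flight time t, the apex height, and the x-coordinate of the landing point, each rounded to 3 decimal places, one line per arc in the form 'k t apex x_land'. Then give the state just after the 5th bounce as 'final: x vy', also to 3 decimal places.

1 5.604 48.097 32.225
2 3.632 16.180 53.112
3 2.107 5.443 65.226
4 1.222 1.831 72.252
5 0.709 0.616 76.328
final: 76.328 2.016

Arc 1: start y=18.100, vy=24.260 → t=5.604, apex=48.097, x_land=32.225, impact vy=-30.719
  bounce: vy ← 0.58·30.719 = 17.817
Arc 2: start y=0.000, vy=17.817 → t=3.632, apex=16.180, x_land=53.112, impact vy=-17.817
  bounce: vy ← 0.58·17.817 = 10.334
Arc 3: start y=0.000, vy=10.334 → t=2.107, apex=5.443, x_land=65.226, impact vy=-10.334
  bounce: vy ← 0.58·10.334 = 5.994
Arc 4: start y=0.000, vy=5.994 → t=1.222, apex=1.831, x_land=72.252, impact vy=-5.994
  bounce: vy ← 0.58·5.994 = 3.476
Arc 5: start y=0.000, vy=3.476 → t=0.709, apex=0.616, x_land=76.328, impact vy=-3.476
  bounce: vy ← 0.58·3.476 = 2.016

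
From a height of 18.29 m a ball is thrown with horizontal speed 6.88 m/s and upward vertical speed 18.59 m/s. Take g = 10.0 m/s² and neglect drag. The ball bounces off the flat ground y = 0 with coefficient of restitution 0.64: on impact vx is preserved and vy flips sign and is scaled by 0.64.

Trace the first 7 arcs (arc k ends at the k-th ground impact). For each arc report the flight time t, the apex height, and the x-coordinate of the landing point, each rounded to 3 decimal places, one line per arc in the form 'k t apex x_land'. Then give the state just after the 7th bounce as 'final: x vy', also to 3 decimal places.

Arc 1: start y=18.290, vy=18.590 → t=4.526, apex=35.569, x_land=31.140, impact vy=-26.672
  bounce: vy ← 0.64·26.672 = 17.070
Arc 2: start y=0.000, vy=17.070 → t=3.414, apex=14.569, x_land=54.628, impact vy=-17.070
  bounce: vy ← 0.64·17.070 = 10.925
Arc 3: start y=0.000, vy=10.925 → t=2.185, apex=5.968, x_land=69.661, impact vy=-10.925
  bounce: vy ← 0.64·10.925 = 6.992
Arc 4: start y=0.000, vy=6.992 → t=1.398, apex=2.444, x_land=79.282, impact vy=-6.992
  bounce: vy ← 0.64·6.992 = 4.475
Arc 5: start y=0.000, vy=4.475 → t=0.895, apex=1.001, x_land=85.439, impact vy=-4.475
  bounce: vy ← 0.64·4.475 = 2.864
Arc 6: start y=0.000, vy=2.864 → t=0.573, apex=0.410, x_land=89.380, impact vy=-2.864
  bounce: vy ← 0.64·2.864 = 1.833
Arc 7: start y=0.000, vy=1.833 → t=0.367, apex=0.168, x_land=91.902, impact vy=-1.833
  bounce: vy ← 0.64·1.833 = 1.173

1 4.526 35.569 31.140
2 3.414 14.569 54.628
3 2.185 5.968 69.661
4 1.398 2.444 79.282
5 0.895 1.001 85.439
6 0.573 0.410 89.380
7 0.367 0.168 91.902
final: 91.902 1.173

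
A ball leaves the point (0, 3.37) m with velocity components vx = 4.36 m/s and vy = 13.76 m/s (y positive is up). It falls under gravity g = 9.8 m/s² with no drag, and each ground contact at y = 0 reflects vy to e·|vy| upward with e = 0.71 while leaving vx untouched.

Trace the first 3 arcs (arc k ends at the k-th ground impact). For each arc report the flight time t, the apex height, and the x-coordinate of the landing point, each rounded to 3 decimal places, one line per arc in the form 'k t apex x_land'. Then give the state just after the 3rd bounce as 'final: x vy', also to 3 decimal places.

1 3.035 13.030 13.232
2 2.316 6.568 23.328
3 1.644 3.311 30.496
final: 30.496 5.720

Arc 1: start y=3.370, vy=13.760 → t=3.035, apex=13.030, x_land=13.232, impact vy=-15.981
  bounce: vy ← 0.71·15.981 = 11.346
Arc 2: start y=0.000, vy=11.346 → t=2.316, apex=6.568, x_land=23.328, impact vy=-11.346
  bounce: vy ← 0.71·11.346 = 8.056
Arc 3: start y=0.000, vy=8.056 → t=1.644, apex=3.311, x_land=30.496, impact vy=-8.056
  bounce: vy ← 0.71·8.056 = 5.720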